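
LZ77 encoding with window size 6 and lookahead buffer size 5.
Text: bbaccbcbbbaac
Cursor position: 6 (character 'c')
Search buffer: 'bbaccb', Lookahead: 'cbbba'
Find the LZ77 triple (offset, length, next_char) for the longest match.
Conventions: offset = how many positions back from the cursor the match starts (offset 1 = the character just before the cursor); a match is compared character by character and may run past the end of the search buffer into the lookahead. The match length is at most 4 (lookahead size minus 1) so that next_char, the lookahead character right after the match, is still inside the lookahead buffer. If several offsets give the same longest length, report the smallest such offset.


Try each offset into the search buffer:
  offset=1 (pos 5, char 'b'): match length 0
  offset=2 (pos 4, char 'c'): match length 2
  offset=3 (pos 3, char 'c'): match length 1
  offset=4 (pos 2, char 'a'): match length 0
  offset=5 (pos 1, char 'b'): match length 0
  offset=6 (pos 0, char 'b'): match length 0
Longest match has length 2 at offset 2.
next_char = character at position 6 + 2 = 8 -> 'b'

Best match: offset=2, length=2 (matching 'cb' starting at position 4)
LZ77 triple: (2, 2, 'b')


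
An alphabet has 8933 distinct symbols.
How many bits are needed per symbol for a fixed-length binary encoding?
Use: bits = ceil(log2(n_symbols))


log2(8933) = 13.1249
Bracket: 2^13 = 8192 < 8933 <= 2^14 = 16384
So ceil(log2(8933)) = 14

bits = ceil(log2(8933)) = ceil(13.1249) = 14 bits


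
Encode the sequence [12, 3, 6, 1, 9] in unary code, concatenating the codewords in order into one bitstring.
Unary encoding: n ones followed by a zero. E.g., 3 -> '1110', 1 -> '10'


Encode each number as n ones followed by a terminating 0:
  12 -> 1111111111110 (13 bits)
  3 -> 1110 (4 bits)
  6 -> 1111110 (7 bits)
  1 -> 10 (2 bits)
  9 -> 1111111110 (10 bits)
Total length = 13 + 4 + 7 + 2 + 10 = 36 bits.

Unary([12, 3, 6, 1, 9]) = 111111111111011101111110101111111110 (36 bits)


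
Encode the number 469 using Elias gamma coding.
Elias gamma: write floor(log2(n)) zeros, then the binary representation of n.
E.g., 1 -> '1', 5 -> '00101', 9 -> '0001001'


num_bits = floor(log2(469)) + 1 = 9
leading_zeros = num_bits - 1 = 8
binary(469) = 111010101

Elias gamma(469) = '00000000' + '111010101' = 00000000111010101 (17 bits)


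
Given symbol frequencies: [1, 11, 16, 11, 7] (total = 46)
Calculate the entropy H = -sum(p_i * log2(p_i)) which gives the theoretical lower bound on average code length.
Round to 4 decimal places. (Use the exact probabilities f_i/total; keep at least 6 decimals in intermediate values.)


Per-symbol terms -p_i * log2(p_i) with p_i = f_i/46:
  p = 1/46 = 0.021739: log2(p) = -5.523562, -p*log2(p) = 0.120077
  p = 11/46 = 0.239130: log2(p) = -2.064130, -p*log2(p) = 0.493596
  p = 16/46 = 0.347826: log2(p) = -1.523562, -p*log2(p) = 0.529935
  p = 11/46 = 0.239130: log2(p) = -2.064130, -p*log2(p) = 0.493596
  p = 7/46 = 0.152174: log2(p) = -2.716207, -p*log2(p) = 0.413336
H = 0.120077 + 0.493596 + 0.529935 + 0.493596 + 0.413336 = 2.050540

H = 2.0505 bits/symbol


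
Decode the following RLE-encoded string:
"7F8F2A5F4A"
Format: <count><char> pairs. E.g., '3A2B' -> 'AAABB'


Expanding each <count><char> pair:
  7F -> 'FFFFFFF'
  8F -> 'FFFFFFFF'
  2A -> 'AA'
  5F -> 'FFFFF'
  4A -> 'AAAA'

Decoded = FFFFFFFFFFFFFFFAAFFFFFAAAA


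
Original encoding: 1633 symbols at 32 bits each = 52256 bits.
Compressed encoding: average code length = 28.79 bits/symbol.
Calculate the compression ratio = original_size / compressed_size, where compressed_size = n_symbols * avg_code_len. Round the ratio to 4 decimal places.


original_size = n_symbols * orig_bits = 1633 * 32 = 52256 bits
compressed_size = n_symbols * avg_code_len = 1633 * 28.79 = 47014.07 bits
ratio = original_size / compressed_size = 52256 / 47014.07 = 1.1115

Compression ratio = 1.1115


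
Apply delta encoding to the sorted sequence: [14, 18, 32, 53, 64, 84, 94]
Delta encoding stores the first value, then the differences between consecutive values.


First value: 14
Deltas:
  18 - 14 = 4
  32 - 18 = 14
  53 - 32 = 21
  64 - 53 = 11
  84 - 64 = 20
  94 - 84 = 10


Delta encoded: [14, 4, 14, 21, 11, 20, 10]


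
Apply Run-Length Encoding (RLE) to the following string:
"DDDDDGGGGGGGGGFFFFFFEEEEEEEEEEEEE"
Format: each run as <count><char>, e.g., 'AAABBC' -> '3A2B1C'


Scanning runs left to right:
  i=0: run of 'D' x 5 -> '5D'
  i=5: run of 'G' x 9 -> '9G'
  i=14: run of 'F' x 6 -> '6F'
  i=20: run of 'E' x 13 -> '13E'

RLE = 5D9G6F13E


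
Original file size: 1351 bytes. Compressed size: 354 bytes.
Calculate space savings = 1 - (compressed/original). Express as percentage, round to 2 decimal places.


ratio = compressed/original = 354/1351 = 0.262028
savings = 1 - ratio = 1 - 0.262028 = 0.737972
as a percentage: 0.737972 * 100 = 73.8%

Space savings = 1 - 354/1351 = 73.8%


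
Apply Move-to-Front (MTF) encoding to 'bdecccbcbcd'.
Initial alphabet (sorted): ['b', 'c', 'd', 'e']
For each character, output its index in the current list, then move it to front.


MTF encoding:
'b': index 0 in ['b', 'c', 'd', 'e'] -> ['b', 'c', 'd', 'e']
'd': index 2 in ['b', 'c', 'd', 'e'] -> ['d', 'b', 'c', 'e']
'e': index 3 in ['d', 'b', 'c', 'e'] -> ['e', 'd', 'b', 'c']
'c': index 3 in ['e', 'd', 'b', 'c'] -> ['c', 'e', 'd', 'b']
'c': index 0 in ['c', 'e', 'd', 'b'] -> ['c', 'e', 'd', 'b']
'c': index 0 in ['c', 'e', 'd', 'b'] -> ['c', 'e', 'd', 'b']
'b': index 3 in ['c', 'e', 'd', 'b'] -> ['b', 'c', 'e', 'd']
'c': index 1 in ['b', 'c', 'e', 'd'] -> ['c', 'b', 'e', 'd']
'b': index 1 in ['c', 'b', 'e', 'd'] -> ['b', 'c', 'e', 'd']
'c': index 1 in ['b', 'c', 'e', 'd'] -> ['c', 'b', 'e', 'd']
'd': index 3 in ['c', 'b', 'e', 'd'] -> ['d', 'c', 'b', 'e']


Output: [0, 2, 3, 3, 0, 0, 3, 1, 1, 1, 3]


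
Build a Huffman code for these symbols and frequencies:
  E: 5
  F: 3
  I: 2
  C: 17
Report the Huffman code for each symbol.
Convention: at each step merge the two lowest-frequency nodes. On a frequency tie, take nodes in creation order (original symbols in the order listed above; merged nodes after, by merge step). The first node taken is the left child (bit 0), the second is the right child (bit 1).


Huffman tree construction:
Step 1: Merge I(2) + F(3) = 5
Step 2: Merge E(5) + (I+F)(5) = 10
Step 3: Merge (E+(I+F))(10) + C(17) = 27
Read each symbol's code off the tree from the root (left child = 0, right child = 1).

Codes:
  E: 00 (length 2)
  F: 011 (length 3)
  I: 010 (length 3)
  C: 1 (length 1)
Average code length: 42/27 = 1.5556 bits/symbol


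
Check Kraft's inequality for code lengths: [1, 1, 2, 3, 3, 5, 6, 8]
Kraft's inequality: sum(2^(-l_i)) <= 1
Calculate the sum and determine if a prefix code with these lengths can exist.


Sum = 2^(-1) + 2^(-1) + 2^(-2) + 2^(-3) + 2^(-3) + 2^(-5) + 2^(-6) + 2^(-8)
    = 0.5 + 0.5 + 0.25 + 0.125 + 0.125 + 0.03125 + 0.015625 + 0.00390625
    = 397/256 = 1.55078125
Since 1.55078125 > 1, Kraft's inequality is NOT satisfied.
A prefix code with these lengths CANNOT exist.

Kraft sum = 1.55078125. Not satisfied.


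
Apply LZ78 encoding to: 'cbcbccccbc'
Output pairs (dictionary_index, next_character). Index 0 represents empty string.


LZ78 encoding steps:
Dictionary: {0: ''}
Step 1: w='' (idx 0), next='c' -> output (0, 'c'), add 'c' as idx 1
Step 2: w='' (idx 0), next='b' -> output (0, 'b'), add 'b' as idx 2
Step 3: w='c' (idx 1), next='b' -> output (1, 'b'), add 'cb' as idx 3
Step 4: w='c' (idx 1), next='c' -> output (1, 'c'), add 'cc' as idx 4
Step 5: w='cc' (idx 4), next='b' -> output (4, 'b'), add 'ccb' as idx 5
Step 6: w='c' (idx 1), end of input -> output (1, '')


Encoded: [(0, 'c'), (0, 'b'), (1, 'b'), (1, 'c'), (4, 'b'), (1, '')]


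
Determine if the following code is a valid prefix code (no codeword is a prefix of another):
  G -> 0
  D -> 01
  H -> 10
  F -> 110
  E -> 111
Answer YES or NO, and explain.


Checking each pair (does one codeword prefix another?):
  G='0' vs D='01': prefix -- VIOLATION

NO -- this is NOT a valid prefix code. G (0) is a prefix of D (01).


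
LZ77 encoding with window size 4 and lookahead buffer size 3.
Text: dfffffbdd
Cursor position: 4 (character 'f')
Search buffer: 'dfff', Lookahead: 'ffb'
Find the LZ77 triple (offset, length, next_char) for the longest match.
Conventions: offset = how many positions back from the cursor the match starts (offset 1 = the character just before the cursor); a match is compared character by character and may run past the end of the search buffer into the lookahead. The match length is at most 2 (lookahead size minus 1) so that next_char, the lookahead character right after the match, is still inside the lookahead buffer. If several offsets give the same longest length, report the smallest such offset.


Try each offset into the search buffer:
  offset=1 (pos 3, char 'f'): match length 2
  offset=2 (pos 2, char 'f'): match length 2
  offset=3 (pos 1, char 'f'): match length 2
  offset=4 (pos 0, char 'd'): match length 0
Longest match has length 2, found at offsets 1, 2, 3; take the smallest, offset 1.
next_char = character at position 4 + 2 = 6 -> 'b'

Best match: offset=1, length=2 (matching 'ff' starting at position 3)
LZ77 triple: (1, 2, 'b')


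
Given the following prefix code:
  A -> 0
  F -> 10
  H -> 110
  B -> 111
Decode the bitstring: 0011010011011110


Decoding step by step:
Bits 0 -> A
Bits 0 -> A
Bits 110 -> H
Bits 10 -> F
Bits 0 -> A
Bits 110 -> H
Bits 111 -> B
Bits 10 -> F


Decoded message: AAHFAHBF


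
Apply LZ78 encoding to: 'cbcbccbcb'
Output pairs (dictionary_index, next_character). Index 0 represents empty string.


LZ78 encoding steps:
Dictionary: {0: ''}
Step 1: w='' (idx 0), next='c' -> output (0, 'c'), add 'c' as idx 1
Step 2: w='' (idx 0), next='b' -> output (0, 'b'), add 'b' as idx 2
Step 3: w='c' (idx 1), next='b' -> output (1, 'b'), add 'cb' as idx 3
Step 4: w='c' (idx 1), next='c' -> output (1, 'c'), add 'cc' as idx 4
Step 5: w='b' (idx 2), next='c' -> output (2, 'c'), add 'bc' as idx 5
Step 6: w='b' (idx 2), end of input -> output (2, '')


Encoded: [(0, 'c'), (0, 'b'), (1, 'b'), (1, 'c'), (2, 'c'), (2, '')]


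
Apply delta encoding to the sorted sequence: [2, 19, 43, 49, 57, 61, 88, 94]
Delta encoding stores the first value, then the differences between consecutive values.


First value: 2
Deltas:
  19 - 2 = 17
  43 - 19 = 24
  49 - 43 = 6
  57 - 49 = 8
  61 - 57 = 4
  88 - 61 = 27
  94 - 88 = 6


Delta encoded: [2, 17, 24, 6, 8, 4, 27, 6]


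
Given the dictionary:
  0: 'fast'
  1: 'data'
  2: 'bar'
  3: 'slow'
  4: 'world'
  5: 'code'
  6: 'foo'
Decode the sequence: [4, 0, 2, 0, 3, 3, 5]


Look up each index in the dictionary:
  4 -> 'world'
  0 -> 'fast'
  2 -> 'bar'
  0 -> 'fast'
  3 -> 'slow'
  3 -> 'slow'
  5 -> 'code'

Decoded: "world fast bar fast slow slow code"


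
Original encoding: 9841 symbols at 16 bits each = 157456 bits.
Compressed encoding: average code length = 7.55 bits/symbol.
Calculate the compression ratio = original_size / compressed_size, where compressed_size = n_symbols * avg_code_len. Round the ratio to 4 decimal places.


original_size = n_symbols * orig_bits = 9841 * 16 = 157456 bits
compressed_size = n_symbols * avg_code_len = 9841 * 7.55 = 74299.55 bits
ratio = original_size / compressed_size = 157456 / 74299.55 = 2.1192

Compression ratio = 2.1192


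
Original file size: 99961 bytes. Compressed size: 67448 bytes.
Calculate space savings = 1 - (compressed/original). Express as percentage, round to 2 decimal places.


ratio = compressed/original = 67448/99961 = 0.674743
savings = 1 - ratio = 1 - 0.674743 = 0.325257
as a percentage: 0.325257 * 100 = 32.53%

Space savings = 1 - 67448/99961 = 32.53%


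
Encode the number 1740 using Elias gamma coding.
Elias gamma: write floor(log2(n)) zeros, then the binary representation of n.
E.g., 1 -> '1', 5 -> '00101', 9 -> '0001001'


num_bits = floor(log2(1740)) + 1 = 11
leading_zeros = num_bits - 1 = 10
binary(1740) = 11011001100

Elias gamma(1740) = '0000000000' + '11011001100' = 000000000011011001100 (21 bits)


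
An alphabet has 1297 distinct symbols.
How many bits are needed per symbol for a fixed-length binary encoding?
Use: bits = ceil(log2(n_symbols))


log2(1297) = 10.341
Bracket: 2^10 = 1024 < 1297 <= 2^11 = 2048
So ceil(log2(1297)) = 11

bits = ceil(log2(1297)) = ceil(10.341) = 11 bits


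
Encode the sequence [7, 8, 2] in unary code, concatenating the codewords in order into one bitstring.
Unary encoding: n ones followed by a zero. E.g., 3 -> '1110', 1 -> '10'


Encode each number as n ones followed by a terminating 0:
  7 -> 11111110 (8 bits)
  8 -> 111111110 (9 bits)
  2 -> 110 (3 bits)
Total length = 8 + 9 + 3 = 20 bits.

Unary([7, 8, 2]) = 11111110111111110110 (20 bits)


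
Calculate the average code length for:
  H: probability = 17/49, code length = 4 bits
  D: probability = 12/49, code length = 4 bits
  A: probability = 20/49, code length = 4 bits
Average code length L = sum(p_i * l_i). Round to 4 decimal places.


Weighted contributions p_i * l_i:
  H: (17/49) * 4 = 68/49
  D: (12/49) * 4 = 48/49
  A: (20/49) * 4 = 80/49
Sum = (68 + 48 + 80)/49 = 196/49

L = 196/49 = 4.0000 bits/symbol


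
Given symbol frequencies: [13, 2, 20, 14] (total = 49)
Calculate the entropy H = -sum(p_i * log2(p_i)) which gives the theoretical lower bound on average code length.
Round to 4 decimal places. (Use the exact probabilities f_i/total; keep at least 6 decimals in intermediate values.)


Per-symbol terms -p_i * log2(p_i) with p_i = f_i/49:
  p = 13/49 = 0.265306: log2(p) = -1.914270, -p*log2(p) = 0.507868
  p = 2/49 = 0.040816: log2(p) = -4.614710, -p*log2(p) = 0.188356
  p = 20/49 = 0.408163: log2(p) = -1.292782, -p*log2(p) = 0.527666
  p = 14/49 = 0.285714: log2(p) = -1.807355, -p*log2(p) = 0.516387
H = 0.507868 + 0.188356 + 0.527666 + 0.516387 = 1.740277

H = 1.7403 bits/symbol


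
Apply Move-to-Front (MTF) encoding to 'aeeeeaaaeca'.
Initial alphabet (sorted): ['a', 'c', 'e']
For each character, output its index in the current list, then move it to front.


MTF encoding:
'a': index 0 in ['a', 'c', 'e'] -> ['a', 'c', 'e']
'e': index 2 in ['a', 'c', 'e'] -> ['e', 'a', 'c']
'e': index 0 in ['e', 'a', 'c'] -> ['e', 'a', 'c']
'e': index 0 in ['e', 'a', 'c'] -> ['e', 'a', 'c']
'e': index 0 in ['e', 'a', 'c'] -> ['e', 'a', 'c']
'a': index 1 in ['e', 'a', 'c'] -> ['a', 'e', 'c']
'a': index 0 in ['a', 'e', 'c'] -> ['a', 'e', 'c']
'a': index 0 in ['a', 'e', 'c'] -> ['a', 'e', 'c']
'e': index 1 in ['a', 'e', 'c'] -> ['e', 'a', 'c']
'c': index 2 in ['e', 'a', 'c'] -> ['c', 'e', 'a']
'a': index 2 in ['c', 'e', 'a'] -> ['a', 'c', 'e']


Output: [0, 2, 0, 0, 0, 1, 0, 0, 1, 2, 2]


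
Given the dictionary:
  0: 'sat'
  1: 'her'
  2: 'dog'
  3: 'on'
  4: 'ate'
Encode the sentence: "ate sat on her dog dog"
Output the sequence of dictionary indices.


Look up each word in the dictionary:
  'ate' -> 4
  'sat' -> 0
  'on' -> 3
  'her' -> 1
  'dog' -> 2
  'dog' -> 2

Encoded: [4, 0, 3, 1, 2, 2]


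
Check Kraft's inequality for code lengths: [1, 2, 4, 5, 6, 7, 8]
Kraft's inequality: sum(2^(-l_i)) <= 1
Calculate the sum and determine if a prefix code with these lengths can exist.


Sum = 2^(-1) + 2^(-2) + 2^(-4) + 2^(-5) + 2^(-6) + 2^(-7) + 2^(-8)
    = 0.5 + 0.25 + 0.0625 + 0.03125 + 0.015625 + 0.0078125 + 0.00390625
    = 223/256 = 0.87109375
Since 0.87109375 <= 1, Kraft's inequality IS satisfied.
A prefix code with these lengths CAN exist.

Kraft sum = 0.87109375. Satisfied.


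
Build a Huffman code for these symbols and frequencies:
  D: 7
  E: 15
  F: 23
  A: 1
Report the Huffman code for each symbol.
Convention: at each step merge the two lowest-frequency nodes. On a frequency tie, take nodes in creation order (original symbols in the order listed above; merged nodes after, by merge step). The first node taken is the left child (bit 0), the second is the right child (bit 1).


Huffman tree construction:
Step 1: Merge A(1) + D(7) = 8
Step 2: Merge (A+D)(8) + E(15) = 23
Step 3: Merge F(23) + ((A+D)+E)(23) = 46
Read each symbol's code off the tree from the root (left child = 0, right child = 1).

Codes:
  D: 101 (length 3)
  E: 11 (length 2)
  F: 0 (length 1)
  A: 100 (length 3)
Average code length: 77/46 = 1.6739 bits/symbol


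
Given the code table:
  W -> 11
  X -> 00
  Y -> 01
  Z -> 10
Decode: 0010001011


Decoding:
00 -> X
10 -> Z
00 -> X
10 -> Z
11 -> W


Result: XZXZW


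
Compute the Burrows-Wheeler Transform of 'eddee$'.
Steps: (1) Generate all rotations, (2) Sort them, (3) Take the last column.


Rotations (sorted):
  0: $eddee -> last char: e
  1: ddee$e -> last char: e
  2: dee$ed -> last char: d
  3: e$edde -> last char: e
  4: eddee$ -> last char: $
  5: ee$edd -> last char: d


BWT = eede$d


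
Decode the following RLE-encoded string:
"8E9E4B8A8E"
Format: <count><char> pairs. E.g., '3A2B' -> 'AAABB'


Expanding each <count><char> pair:
  8E -> 'EEEEEEEE'
  9E -> 'EEEEEEEEE'
  4B -> 'BBBB'
  8A -> 'AAAAAAAA'
  8E -> 'EEEEEEEE'

Decoded = EEEEEEEEEEEEEEEEEBBBBAAAAAAAAEEEEEEEE


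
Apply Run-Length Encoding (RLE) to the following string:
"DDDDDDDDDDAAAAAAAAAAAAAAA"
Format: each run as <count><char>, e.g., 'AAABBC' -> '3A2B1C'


Scanning runs left to right:
  i=0: run of 'D' x 10 -> '10D'
  i=10: run of 'A' x 15 -> '15A'

RLE = 10D15A


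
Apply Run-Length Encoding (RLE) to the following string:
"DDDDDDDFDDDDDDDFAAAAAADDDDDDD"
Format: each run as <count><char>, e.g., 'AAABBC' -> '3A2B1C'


Scanning runs left to right:
  i=0: run of 'D' x 7 -> '7D'
  i=7: run of 'F' x 1 -> '1F'
  i=8: run of 'D' x 7 -> '7D'
  i=15: run of 'F' x 1 -> '1F'
  i=16: run of 'A' x 6 -> '6A'
  i=22: run of 'D' x 7 -> '7D'

RLE = 7D1F7D1F6A7D


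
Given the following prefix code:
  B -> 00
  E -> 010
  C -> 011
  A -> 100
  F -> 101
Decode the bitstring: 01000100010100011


Decoding step by step:
Bits 010 -> E
Bits 00 -> B
Bits 100 -> A
Bits 010 -> E
Bits 100 -> A
Bits 011 -> C


Decoded message: EBAEAC


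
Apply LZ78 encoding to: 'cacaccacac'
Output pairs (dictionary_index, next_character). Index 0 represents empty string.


LZ78 encoding steps:
Dictionary: {0: ''}
Step 1: w='' (idx 0), next='c' -> output (0, 'c'), add 'c' as idx 1
Step 2: w='' (idx 0), next='a' -> output (0, 'a'), add 'a' as idx 2
Step 3: w='c' (idx 1), next='a' -> output (1, 'a'), add 'ca' as idx 3
Step 4: w='c' (idx 1), next='c' -> output (1, 'c'), add 'cc' as idx 4
Step 5: w='a' (idx 2), next='c' -> output (2, 'c'), add 'ac' as idx 5
Step 6: w='ac' (idx 5), end of input -> output (5, '')


Encoded: [(0, 'c'), (0, 'a'), (1, 'a'), (1, 'c'), (2, 'c'), (5, '')]


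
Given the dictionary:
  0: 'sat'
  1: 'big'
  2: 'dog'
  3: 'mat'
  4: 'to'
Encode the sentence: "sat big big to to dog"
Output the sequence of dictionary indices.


Look up each word in the dictionary:
  'sat' -> 0
  'big' -> 1
  'big' -> 1
  'to' -> 4
  'to' -> 4
  'dog' -> 2

Encoded: [0, 1, 1, 4, 4, 2]


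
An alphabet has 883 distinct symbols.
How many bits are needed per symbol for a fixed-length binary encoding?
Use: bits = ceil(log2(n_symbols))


log2(883) = 9.7863
Bracket: 2^9 = 512 < 883 <= 2^10 = 1024
So ceil(log2(883)) = 10

bits = ceil(log2(883)) = ceil(9.7863) = 10 bits


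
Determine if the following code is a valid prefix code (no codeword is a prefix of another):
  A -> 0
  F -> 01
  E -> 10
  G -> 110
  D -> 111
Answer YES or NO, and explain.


Checking each pair (does one codeword prefix another?):
  A='0' vs F='01': prefix -- VIOLATION

NO -- this is NOT a valid prefix code. A (0) is a prefix of F (01).


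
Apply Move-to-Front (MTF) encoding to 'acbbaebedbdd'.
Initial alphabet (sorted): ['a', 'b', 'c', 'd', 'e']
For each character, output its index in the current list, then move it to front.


MTF encoding:
'a': index 0 in ['a', 'b', 'c', 'd', 'e'] -> ['a', 'b', 'c', 'd', 'e']
'c': index 2 in ['a', 'b', 'c', 'd', 'e'] -> ['c', 'a', 'b', 'd', 'e']
'b': index 2 in ['c', 'a', 'b', 'd', 'e'] -> ['b', 'c', 'a', 'd', 'e']
'b': index 0 in ['b', 'c', 'a', 'd', 'e'] -> ['b', 'c', 'a', 'd', 'e']
'a': index 2 in ['b', 'c', 'a', 'd', 'e'] -> ['a', 'b', 'c', 'd', 'e']
'e': index 4 in ['a', 'b', 'c', 'd', 'e'] -> ['e', 'a', 'b', 'c', 'd']
'b': index 2 in ['e', 'a', 'b', 'c', 'd'] -> ['b', 'e', 'a', 'c', 'd']
'e': index 1 in ['b', 'e', 'a', 'c', 'd'] -> ['e', 'b', 'a', 'c', 'd']
'd': index 4 in ['e', 'b', 'a', 'c', 'd'] -> ['d', 'e', 'b', 'a', 'c']
'b': index 2 in ['d', 'e', 'b', 'a', 'c'] -> ['b', 'd', 'e', 'a', 'c']
'd': index 1 in ['b', 'd', 'e', 'a', 'c'] -> ['d', 'b', 'e', 'a', 'c']
'd': index 0 in ['d', 'b', 'e', 'a', 'c'] -> ['d', 'b', 'e', 'a', 'c']


Output: [0, 2, 2, 0, 2, 4, 2, 1, 4, 2, 1, 0]


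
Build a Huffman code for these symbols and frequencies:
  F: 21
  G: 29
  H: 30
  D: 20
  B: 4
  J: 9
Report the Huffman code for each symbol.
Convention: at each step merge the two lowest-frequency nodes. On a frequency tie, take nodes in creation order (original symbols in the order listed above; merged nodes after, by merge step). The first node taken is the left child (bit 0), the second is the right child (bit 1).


Huffman tree construction:
Step 1: Merge B(4) + J(9) = 13
Step 2: Merge (B+J)(13) + D(20) = 33
Step 3: Merge F(21) + G(29) = 50
Step 4: Merge H(30) + ((B+J)+D)(33) = 63
Step 5: Merge (F+G)(50) + (H+((B+J)+D))(63) = 113
Read each symbol's code off the tree from the root (left child = 0, right child = 1).

Codes:
  F: 00 (length 2)
  G: 01 (length 2)
  H: 10 (length 2)
  D: 111 (length 3)
  B: 1100 (length 4)
  J: 1101 (length 4)
Average code length: 272/113 = 2.4071 bits/symbol


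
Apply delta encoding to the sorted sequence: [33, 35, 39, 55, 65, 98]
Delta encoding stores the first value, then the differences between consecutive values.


First value: 33
Deltas:
  35 - 33 = 2
  39 - 35 = 4
  55 - 39 = 16
  65 - 55 = 10
  98 - 65 = 33


Delta encoded: [33, 2, 4, 16, 10, 33]


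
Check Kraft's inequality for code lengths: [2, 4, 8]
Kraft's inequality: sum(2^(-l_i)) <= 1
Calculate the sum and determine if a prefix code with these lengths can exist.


Sum = 2^(-2) + 2^(-4) + 2^(-8)
    = 0.25 + 0.0625 + 0.00390625
    = 81/256 = 0.31640625
Since 0.31640625 <= 1, Kraft's inequality IS satisfied.
A prefix code with these lengths CAN exist.

Kraft sum = 0.31640625. Satisfied.


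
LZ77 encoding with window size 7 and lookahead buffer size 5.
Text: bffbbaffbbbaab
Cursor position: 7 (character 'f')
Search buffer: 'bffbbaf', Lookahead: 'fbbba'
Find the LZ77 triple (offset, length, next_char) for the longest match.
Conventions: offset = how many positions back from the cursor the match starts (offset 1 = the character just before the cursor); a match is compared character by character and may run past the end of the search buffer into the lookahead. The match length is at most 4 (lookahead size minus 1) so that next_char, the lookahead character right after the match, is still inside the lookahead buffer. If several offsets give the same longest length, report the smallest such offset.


Try each offset into the search buffer:
  offset=1 (pos 6, char 'f'): match length 1
  offset=2 (pos 5, char 'a'): match length 0
  offset=3 (pos 4, char 'b'): match length 0
  offset=4 (pos 3, char 'b'): match length 0
  offset=5 (pos 2, char 'f'): match length 3
  offset=6 (pos 1, char 'f'): match length 1
  offset=7 (pos 0, char 'b'): match length 0
Longest match has length 3 at offset 5.
next_char = character at position 7 + 3 = 10 -> 'b'

Best match: offset=5, length=3 (matching 'fbb' starting at position 2)
LZ77 triple: (5, 3, 'b')


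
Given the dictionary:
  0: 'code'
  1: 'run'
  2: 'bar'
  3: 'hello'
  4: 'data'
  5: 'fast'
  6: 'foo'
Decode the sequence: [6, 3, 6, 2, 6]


Look up each index in the dictionary:
  6 -> 'foo'
  3 -> 'hello'
  6 -> 'foo'
  2 -> 'bar'
  6 -> 'foo'

Decoded: "foo hello foo bar foo"


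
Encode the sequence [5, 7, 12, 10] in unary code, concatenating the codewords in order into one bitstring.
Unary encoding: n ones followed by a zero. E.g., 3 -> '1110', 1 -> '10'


Encode each number as n ones followed by a terminating 0:
  5 -> 111110 (6 bits)
  7 -> 11111110 (8 bits)
  12 -> 1111111111110 (13 bits)
  10 -> 11111111110 (11 bits)
Total length = 6 + 8 + 13 + 11 = 38 bits.

Unary([5, 7, 12, 10]) = 11111011111110111111111111011111111110 (38 bits)


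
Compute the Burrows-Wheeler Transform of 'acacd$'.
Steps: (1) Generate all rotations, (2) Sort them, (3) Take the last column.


Rotations (sorted):
  0: $acacd -> last char: d
  1: acacd$ -> last char: $
  2: acd$ac -> last char: c
  3: cacd$a -> last char: a
  4: cd$aca -> last char: a
  5: d$acac -> last char: c


BWT = d$caac


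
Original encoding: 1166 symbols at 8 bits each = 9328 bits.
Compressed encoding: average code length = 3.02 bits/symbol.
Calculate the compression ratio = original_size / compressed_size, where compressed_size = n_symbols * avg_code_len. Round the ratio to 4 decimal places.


original_size = n_symbols * orig_bits = 1166 * 8 = 9328 bits
compressed_size = n_symbols * avg_code_len = 1166 * 3.02 = 3521.32 bits
ratio = original_size / compressed_size = 9328 / 3521.32 = 2.649

Compression ratio = 2.649


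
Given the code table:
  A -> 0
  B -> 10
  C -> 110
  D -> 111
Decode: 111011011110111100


Decoding:
111 -> D
0 -> A
110 -> C
111 -> D
10 -> B
111 -> D
10 -> B
0 -> A


Result: DACDBDBA


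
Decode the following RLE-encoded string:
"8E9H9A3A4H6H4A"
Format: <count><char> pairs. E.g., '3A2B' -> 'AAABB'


Expanding each <count><char> pair:
  8E -> 'EEEEEEEE'
  9H -> 'HHHHHHHHH'
  9A -> 'AAAAAAAAA'
  3A -> 'AAA'
  4H -> 'HHHH'
  6H -> 'HHHHHH'
  4A -> 'AAAA'

Decoded = EEEEEEEEHHHHHHHHHAAAAAAAAAAAAHHHHHHHHHHAAAA


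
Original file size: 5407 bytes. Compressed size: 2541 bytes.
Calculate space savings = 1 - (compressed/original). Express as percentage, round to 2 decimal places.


ratio = compressed/original = 2541/5407 = 0.469946
savings = 1 - ratio = 1 - 0.469946 = 0.530054
as a percentage: 0.530054 * 100 = 53.01%

Space savings = 1 - 2541/5407 = 53.01%


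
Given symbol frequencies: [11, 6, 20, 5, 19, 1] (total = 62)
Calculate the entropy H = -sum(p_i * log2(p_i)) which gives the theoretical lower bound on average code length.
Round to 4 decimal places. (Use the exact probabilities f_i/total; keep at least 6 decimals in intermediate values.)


Per-symbol terms -p_i * log2(p_i) with p_i = f_i/62:
  p = 11/62 = 0.177419: log2(p) = -2.494765, -p*log2(p) = 0.442620
  p = 6/62 = 0.096774: log2(p) = -3.369234, -p*log2(p) = 0.326055
  p = 20/62 = 0.322581: log2(p) = -1.632268, -p*log2(p) = 0.526538
  p = 5/62 = 0.080645: log2(p) = -3.632268, -p*log2(p) = 0.292925
  p = 19/62 = 0.306452: log2(p) = -1.706269, -p*log2(p) = 0.522889
  p = 1/62 = 0.016129: log2(p) = -5.954196, -p*log2(p) = 0.096035
H = 0.442620 + 0.326055 + 0.526538 + 0.292925 + 0.522889 + 0.096035 = 2.207062

H = 2.2071 bits/symbol


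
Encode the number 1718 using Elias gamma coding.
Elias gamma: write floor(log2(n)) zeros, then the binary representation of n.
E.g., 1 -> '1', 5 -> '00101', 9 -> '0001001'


num_bits = floor(log2(1718)) + 1 = 11
leading_zeros = num_bits - 1 = 10
binary(1718) = 11010110110

Elias gamma(1718) = '0000000000' + '11010110110' = 000000000011010110110 (21 bits)


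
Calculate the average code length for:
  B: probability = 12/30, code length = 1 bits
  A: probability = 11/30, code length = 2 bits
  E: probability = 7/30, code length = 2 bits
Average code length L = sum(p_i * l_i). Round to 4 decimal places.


Weighted contributions p_i * l_i:
  B: (12/30) * 1 = 12/30
  A: (11/30) * 2 = 22/30
  E: (7/30) * 2 = 14/30
Sum = (12 + 22 + 14)/30 = 48/30

L = 48/30 = 1.6000 bits/symbol


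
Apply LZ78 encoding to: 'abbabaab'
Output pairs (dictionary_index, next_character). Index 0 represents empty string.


LZ78 encoding steps:
Dictionary: {0: ''}
Step 1: w='' (idx 0), next='a' -> output (0, 'a'), add 'a' as idx 1
Step 2: w='' (idx 0), next='b' -> output (0, 'b'), add 'b' as idx 2
Step 3: w='b' (idx 2), next='a' -> output (2, 'a'), add 'ba' as idx 3
Step 4: w='ba' (idx 3), next='a' -> output (3, 'a'), add 'baa' as idx 4
Step 5: w='b' (idx 2), end of input -> output (2, '')


Encoded: [(0, 'a'), (0, 'b'), (2, 'a'), (3, 'a'), (2, '')]


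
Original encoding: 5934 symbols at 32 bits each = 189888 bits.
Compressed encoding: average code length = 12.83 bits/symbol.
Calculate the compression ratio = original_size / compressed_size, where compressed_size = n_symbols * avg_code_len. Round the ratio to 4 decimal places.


original_size = n_symbols * orig_bits = 5934 * 32 = 189888 bits
compressed_size = n_symbols * avg_code_len = 5934 * 12.83 = 76133.22 bits
ratio = original_size / compressed_size = 189888 / 76133.22 = 2.4942

Compression ratio = 2.4942


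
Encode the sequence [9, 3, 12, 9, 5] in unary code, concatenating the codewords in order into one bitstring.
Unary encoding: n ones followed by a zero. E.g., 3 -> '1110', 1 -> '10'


Encode each number as n ones followed by a terminating 0:
  9 -> 1111111110 (10 bits)
  3 -> 1110 (4 bits)
  12 -> 1111111111110 (13 bits)
  9 -> 1111111110 (10 bits)
  5 -> 111110 (6 bits)
Total length = 10 + 4 + 13 + 10 + 6 = 43 bits.

Unary([9, 3, 12, 9, 5]) = 1111111110111011111111111101111111110111110 (43 bits)


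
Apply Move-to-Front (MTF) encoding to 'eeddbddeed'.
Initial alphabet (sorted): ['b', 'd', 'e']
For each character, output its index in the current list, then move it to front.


MTF encoding:
'e': index 2 in ['b', 'd', 'e'] -> ['e', 'b', 'd']
'e': index 0 in ['e', 'b', 'd'] -> ['e', 'b', 'd']
'd': index 2 in ['e', 'b', 'd'] -> ['d', 'e', 'b']
'd': index 0 in ['d', 'e', 'b'] -> ['d', 'e', 'b']
'b': index 2 in ['d', 'e', 'b'] -> ['b', 'd', 'e']
'd': index 1 in ['b', 'd', 'e'] -> ['d', 'b', 'e']
'd': index 0 in ['d', 'b', 'e'] -> ['d', 'b', 'e']
'e': index 2 in ['d', 'b', 'e'] -> ['e', 'd', 'b']
'e': index 0 in ['e', 'd', 'b'] -> ['e', 'd', 'b']
'd': index 1 in ['e', 'd', 'b'] -> ['d', 'e', 'b']


Output: [2, 0, 2, 0, 2, 1, 0, 2, 0, 1]


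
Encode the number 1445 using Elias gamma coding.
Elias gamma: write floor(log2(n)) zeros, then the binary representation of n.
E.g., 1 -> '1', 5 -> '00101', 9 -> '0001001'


num_bits = floor(log2(1445)) + 1 = 11
leading_zeros = num_bits - 1 = 10
binary(1445) = 10110100101

Elias gamma(1445) = '0000000000' + '10110100101' = 000000000010110100101 (21 bits)


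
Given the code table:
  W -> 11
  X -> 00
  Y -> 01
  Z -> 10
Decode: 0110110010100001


Decoding:
01 -> Y
10 -> Z
11 -> W
00 -> X
10 -> Z
10 -> Z
00 -> X
01 -> Y


Result: YZWXZZXY


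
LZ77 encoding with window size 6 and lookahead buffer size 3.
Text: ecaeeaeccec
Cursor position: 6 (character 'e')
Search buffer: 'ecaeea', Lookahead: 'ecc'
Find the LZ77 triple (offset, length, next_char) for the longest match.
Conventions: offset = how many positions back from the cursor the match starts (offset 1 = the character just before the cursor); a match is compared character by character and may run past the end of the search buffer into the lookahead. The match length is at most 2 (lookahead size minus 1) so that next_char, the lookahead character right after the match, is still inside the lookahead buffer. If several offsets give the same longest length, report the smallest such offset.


Try each offset into the search buffer:
  offset=1 (pos 5, char 'a'): match length 0
  offset=2 (pos 4, char 'e'): match length 1
  offset=3 (pos 3, char 'e'): match length 1
  offset=4 (pos 2, char 'a'): match length 0
  offset=5 (pos 1, char 'c'): match length 0
  offset=6 (pos 0, char 'e'): match length 2
Longest match has length 2 at offset 6.
next_char = character at position 6 + 2 = 8 -> 'c'

Best match: offset=6, length=2 (matching 'ec' starting at position 0)
LZ77 triple: (6, 2, 'c')


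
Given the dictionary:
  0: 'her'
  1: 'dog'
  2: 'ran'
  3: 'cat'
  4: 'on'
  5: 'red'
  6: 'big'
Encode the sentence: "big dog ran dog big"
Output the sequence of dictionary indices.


Look up each word in the dictionary:
  'big' -> 6
  'dog' -> 1
  'ran' -> 2
  'dog' -> 1
  'big' -> 6

Encoded: [6, 1, 2, 1, 6]


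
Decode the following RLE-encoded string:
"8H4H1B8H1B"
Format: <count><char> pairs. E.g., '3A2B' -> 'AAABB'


Expanding each <count><char> pair:
  8H -> 'HHHHHHHH'
  4H -> 'HHHH'
  1B -> 'B'
  8H -> 'HHHHHHHH'
  1B -> 'B'

Decoded = HHHHHHHHHHHHBHHHHHHHHB


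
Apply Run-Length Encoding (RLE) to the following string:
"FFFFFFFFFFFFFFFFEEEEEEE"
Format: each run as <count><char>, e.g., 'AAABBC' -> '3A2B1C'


Scanning runs left to right:
  i=0: run of 'F' x 16 -> '16F'
  i=16: run of 'E' x 7 -> '7E'

RLE = 16F7E


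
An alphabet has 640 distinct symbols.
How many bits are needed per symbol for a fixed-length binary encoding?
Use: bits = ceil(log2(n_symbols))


log2(640) = 9.3219
Bracket: 2^9 = 512 < 640 <= 2^10 = 1024
So ceil(log2(640)) = 10

bits = ceil(log2(640)) = ceil(9.3219) = 10 bits


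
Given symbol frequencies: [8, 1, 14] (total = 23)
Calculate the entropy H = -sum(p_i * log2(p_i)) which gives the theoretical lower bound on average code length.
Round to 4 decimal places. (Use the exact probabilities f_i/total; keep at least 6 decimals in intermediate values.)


Per-symbol terms -p_i * log2(p_i) with p_i = f_i/23:
  p = 8/23 = 0.347826: log2(p) = -1.523562, -p*log2(p) = 0.529935
  p = 1/23 = 0.043478: log2(p) = -4.523562, -p*log2(p) = 0.196677
  p = 14/23 = 0.608696: log2(p) = -0.716207, -p*log2(p) = 0.435952
H = 0.529935 + 0.196677 + 0.435952 = 1.162564

H = 1.1626 bits/symbol


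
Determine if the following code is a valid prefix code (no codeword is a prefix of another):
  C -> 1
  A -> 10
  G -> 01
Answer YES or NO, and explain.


Checking each pair (does one codeword prefix another?):
  C='1' vs A='10': prefix -- VIOLATION

NO -- this is NOT a valid prefix code. C (1) is a prefix of A (10).


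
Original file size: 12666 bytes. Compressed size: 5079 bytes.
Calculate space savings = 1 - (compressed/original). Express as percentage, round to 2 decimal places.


ratio = compressed/original = 5079/12666 = 0.400995
savings = 1 - ratio = 1 - 0.400995 = 0.599005
as a percentage: 0.599005 * 100 = 59.9%

Space savings = 1 - 5079/12666 = 59.9%


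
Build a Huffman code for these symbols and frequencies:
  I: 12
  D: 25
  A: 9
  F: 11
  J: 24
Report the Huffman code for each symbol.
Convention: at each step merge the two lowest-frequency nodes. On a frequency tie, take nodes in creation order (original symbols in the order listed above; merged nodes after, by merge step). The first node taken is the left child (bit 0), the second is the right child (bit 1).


Huffman tree construction:
Step 1: Merge A(9) + F(11) = 20
Step 2: Merge I(12) + (A+F)(20) = 32
Step 3: Merge J(24) + D(25) = 49
Step 4: Merge (I+(A+F))(32) + (J+D)(49) = 81
Read each symbol's code off the tree from the root (left child = 0, right child = 1).

Codes:
  I: 00 (length 2)
  D: 11 (length 2)
  A: 010 (length 3)
  F: 011 (length 3)
  J: 10 (length 2)
Average code length: 182/81 = 2.2469 bits/symbol


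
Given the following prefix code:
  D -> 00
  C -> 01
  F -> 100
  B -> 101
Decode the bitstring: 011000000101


Decoding step by step:
Bits 01 -> C
Bits 100 -> F
Bits 00 -> D
Bits 00 -> D
Bits 101 -> B


Decoded message: CFDDB


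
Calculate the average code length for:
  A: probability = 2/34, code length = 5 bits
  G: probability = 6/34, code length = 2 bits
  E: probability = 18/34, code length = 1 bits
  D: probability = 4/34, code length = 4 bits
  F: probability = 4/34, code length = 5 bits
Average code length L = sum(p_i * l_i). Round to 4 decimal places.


Weighted contributions p_i * l_i:
  A: (2/34) * 5 = 10/34
  G: (6/34) * 2 = 12/34
  E: (18/34) * 1 = 18/34
  D: (4/34) * 4 = 16/34
  F: (4/34) * 5 = 20/34
Sum = (10 + 12 + 18 + 16 + 20)/34 = 76/34

L = 76/34 = 2.2353 bits/symbol


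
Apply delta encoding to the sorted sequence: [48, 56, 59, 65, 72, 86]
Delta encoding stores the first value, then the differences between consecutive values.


First value: 48
Deltas:
  56 - 48 = 8
  59 - 56 = 3
  65 - 59 = 6
  72 - 65 = 7
  86 - 72 = 14


Delta encoded: [48, 8, 3, 6, 7, 14]


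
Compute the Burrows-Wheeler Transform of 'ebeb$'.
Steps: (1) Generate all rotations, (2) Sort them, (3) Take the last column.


Rotations (sorted):
  0: $ebeb -> last char: b
  1: b$ebe -> last char: e
  2: beb$e -> last char: e
  3: eb$eb -> last char: b
  4: ebeb$ -> last char: $


BWT = beeb$


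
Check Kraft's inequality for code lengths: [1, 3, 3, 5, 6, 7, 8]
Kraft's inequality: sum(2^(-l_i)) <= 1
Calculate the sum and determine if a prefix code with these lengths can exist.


Sum = 2^(-1) + 2^(-3) + 2^(-3) + 2^(-5) + 2^(-6) + 2^(-7) + 2^(-8)
    = 0.5 + 0.125 + 0.125 + 0.03125 + 0.015625 + 0.0078125 + 0.00390625
    = 207/256 = 0.80859375
Since 0.80859375 <= 1, Kraft's inequality IS satisfied.
A prefix code with these lengths CAN exist.

Kraft sum = 0.80859375. Satisfied.


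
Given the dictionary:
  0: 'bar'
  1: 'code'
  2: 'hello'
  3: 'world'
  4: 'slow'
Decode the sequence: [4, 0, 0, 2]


Look up each index in the dictionary:
  4 -> 'slow'
  0 -> 'bar'
  0 -> 'bar'
  2 -> 'hello'

Decoded: "slow bar bar hello"


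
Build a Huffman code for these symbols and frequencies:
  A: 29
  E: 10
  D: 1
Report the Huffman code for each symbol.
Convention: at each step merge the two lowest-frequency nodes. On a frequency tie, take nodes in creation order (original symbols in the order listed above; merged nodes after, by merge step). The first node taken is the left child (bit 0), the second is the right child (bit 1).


Huffman tree construction:
Step 1: Merge D(1) + E(10) = 11
Step 2: Merge (D+E)(11) + A(29) = 40
Read each symbol's code off the tree from the root (left child = 0, right child = 1).

Codes:
  A: 1 (length 1)
  E: 01 (length 2)
  D: 00 (length 2)
Average code length: 51/40 = 1.2750 bits/symbol


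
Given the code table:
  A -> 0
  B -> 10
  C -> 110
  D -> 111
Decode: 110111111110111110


Decoding:
110 -> C
111 -> D
111 -> D
110 -> C
111 -> D
110 -> C


Result: CDDCDC


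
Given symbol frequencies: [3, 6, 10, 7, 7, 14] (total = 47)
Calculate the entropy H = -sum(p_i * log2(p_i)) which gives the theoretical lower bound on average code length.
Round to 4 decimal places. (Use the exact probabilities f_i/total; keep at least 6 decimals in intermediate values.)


Per-symbol terms -p_i * log2(p_i) with p_i = f_i/47:
  p = 3/47 = 0.063830: log2(p) = -3.969626, -p*log2(p) = 0.253380
  p = 6/47 = 0.127660: log2(p) = -2.969626, -p*log2(p) = 0.379101
  p = 10/47 = 0.212766: log2(p) = -2.232661, -p*log2(p) = 0.475034
  p = 7/47 = 0.148936: log2(p) = -2.747234, -p*log2(p) = 0.409163
  p = 7/47 = 0.148936: log2(p) = -2.747234, -p*log2(p) = 0.409163
  p = 14/47 = 0.297872: log2(p) = -1.747234, -p*log2(p) = 0.520453
H = 0.253380 + 0.379101 + 0.475034 + 0.409163 + 0.409163 + 0.520453 = 2.446294

H = 2.4463 bits/symbol


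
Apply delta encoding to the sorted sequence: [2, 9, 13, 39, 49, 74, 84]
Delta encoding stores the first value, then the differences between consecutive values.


First value: 2
Deltas:
  9 - 2 = 7
  13 - 9 = 4
  39 - 13 = 26
  49 - 39 = 10
  74 - 49 = 25
  84 - 74 = 10


Delta encoded: [2, 7, 4, 26, 10, 25, 10]


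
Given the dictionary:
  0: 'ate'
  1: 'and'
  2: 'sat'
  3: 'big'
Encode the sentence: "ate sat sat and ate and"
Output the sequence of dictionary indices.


Look up each word in the dictionary:
  'ate' -> 0
  'sat' -> 2
  'sat' -> 2
  'and' -> 1
  'ate' -> 0
  'and' -> 1

Encoded: [0, 2, 2, 1, 0, 1]


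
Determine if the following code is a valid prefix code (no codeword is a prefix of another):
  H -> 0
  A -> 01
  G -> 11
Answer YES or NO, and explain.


Checking each pair (does one codeword prefix another?):
  H='0' vs A='01': prefix -- VIOLATION

NO -- this is NOT a valid prefix code. H (0) is a prefix of A (01).


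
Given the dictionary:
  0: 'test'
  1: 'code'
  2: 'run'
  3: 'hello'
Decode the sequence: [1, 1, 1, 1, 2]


Look up each index in the dictionary:
  1 -> 'code'
  1 -> 'code'
  1 -> 'code'
  1 -> 'code'
  2 -> 'run'

Decoded: "code code code code run"
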